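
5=5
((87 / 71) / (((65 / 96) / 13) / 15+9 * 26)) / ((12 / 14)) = 29232 / 4784903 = 0.01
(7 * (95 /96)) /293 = 665 /28128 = 0.02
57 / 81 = 19 / 27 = 0.70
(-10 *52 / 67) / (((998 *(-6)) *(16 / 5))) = 325 / 802392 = 0.00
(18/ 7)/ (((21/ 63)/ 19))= 1026/ 7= 146.57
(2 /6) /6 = 1 /18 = 0.06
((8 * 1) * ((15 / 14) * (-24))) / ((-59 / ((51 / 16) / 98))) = 2295 / 20237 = 0.11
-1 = -1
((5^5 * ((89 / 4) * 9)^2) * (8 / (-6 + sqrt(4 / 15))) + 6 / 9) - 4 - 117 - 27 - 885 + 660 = -182818440.13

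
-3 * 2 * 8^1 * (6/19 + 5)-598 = -16210/19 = -853.16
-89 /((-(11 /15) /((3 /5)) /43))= 34443 /11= 3131.18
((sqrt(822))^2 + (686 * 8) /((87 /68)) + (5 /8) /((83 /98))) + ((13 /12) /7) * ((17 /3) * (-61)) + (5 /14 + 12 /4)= 219319259 /43326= 5062.07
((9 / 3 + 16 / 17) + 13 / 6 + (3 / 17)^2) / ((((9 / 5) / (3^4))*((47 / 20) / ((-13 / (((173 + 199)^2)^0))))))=-20757750 / 13583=-1528.22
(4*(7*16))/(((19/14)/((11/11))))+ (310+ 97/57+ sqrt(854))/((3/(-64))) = -1080640/171 - 64*sqrt(854)/3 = -6942.96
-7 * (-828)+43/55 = 318823/55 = 5796.78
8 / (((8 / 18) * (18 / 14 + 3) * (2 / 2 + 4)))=21 / 25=0.84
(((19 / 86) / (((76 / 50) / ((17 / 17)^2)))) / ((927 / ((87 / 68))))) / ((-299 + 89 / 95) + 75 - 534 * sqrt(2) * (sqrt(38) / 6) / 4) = -1459530125 / 395722343358684 + 582338125 * sqrt(19) / 791444686717368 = -0.00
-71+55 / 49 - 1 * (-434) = 17842 / 49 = 364.12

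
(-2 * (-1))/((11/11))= 2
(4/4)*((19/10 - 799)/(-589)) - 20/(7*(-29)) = 1735913/1195670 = 1.45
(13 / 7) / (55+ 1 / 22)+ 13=13.03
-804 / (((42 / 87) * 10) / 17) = -99093 / 35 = -2831.23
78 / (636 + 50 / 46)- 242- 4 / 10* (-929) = 9504114 / 73265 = 129.72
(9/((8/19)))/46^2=171/16928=0.01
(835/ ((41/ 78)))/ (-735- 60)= -4342/ 2173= -2.00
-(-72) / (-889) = -72 / 889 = -0.08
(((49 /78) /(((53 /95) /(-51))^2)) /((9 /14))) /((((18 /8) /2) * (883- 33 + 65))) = 1431393880 /180430497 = 7.93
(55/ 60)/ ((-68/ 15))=-55/ 272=-0.20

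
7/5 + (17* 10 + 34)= 1027/5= 205.40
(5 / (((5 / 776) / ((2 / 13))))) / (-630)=-0.19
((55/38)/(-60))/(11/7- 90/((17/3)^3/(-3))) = -0.01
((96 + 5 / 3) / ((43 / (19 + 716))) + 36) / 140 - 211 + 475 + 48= 1951573 / 6020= 324.18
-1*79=-79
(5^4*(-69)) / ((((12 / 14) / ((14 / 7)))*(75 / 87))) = -116725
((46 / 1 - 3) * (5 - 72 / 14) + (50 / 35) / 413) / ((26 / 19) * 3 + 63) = -337231 / 3686025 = -0.09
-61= -61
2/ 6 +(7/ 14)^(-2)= 13/ 3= 4.33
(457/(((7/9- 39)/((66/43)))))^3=-2500448696025489/404567235136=-6180.55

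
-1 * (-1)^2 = -1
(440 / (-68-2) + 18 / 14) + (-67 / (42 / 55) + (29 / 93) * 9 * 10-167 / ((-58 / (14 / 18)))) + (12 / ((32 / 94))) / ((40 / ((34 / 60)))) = -5612476637 / 90619200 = -61.93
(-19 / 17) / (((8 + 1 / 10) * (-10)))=19 / 1377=0.01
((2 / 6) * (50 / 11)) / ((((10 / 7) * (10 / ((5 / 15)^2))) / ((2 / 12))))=7 / 3564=0.00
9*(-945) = -8505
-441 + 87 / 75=-10996 / 25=-439.84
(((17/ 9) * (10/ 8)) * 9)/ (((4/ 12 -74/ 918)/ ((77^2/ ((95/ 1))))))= 46263987/ 8816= 5247.73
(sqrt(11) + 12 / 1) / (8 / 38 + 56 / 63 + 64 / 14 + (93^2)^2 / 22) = 26334 * sqrt(11) / 89541974933 + 316008 / 89541974933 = 0.00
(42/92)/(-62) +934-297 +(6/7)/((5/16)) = 63858397/99820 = 639.74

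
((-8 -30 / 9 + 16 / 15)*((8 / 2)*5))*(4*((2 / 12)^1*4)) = -4928 / 9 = -547.56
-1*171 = -171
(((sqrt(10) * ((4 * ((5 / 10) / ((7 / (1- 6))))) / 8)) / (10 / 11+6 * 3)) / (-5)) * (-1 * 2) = -11 * sqrt(10) / 2912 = -0.01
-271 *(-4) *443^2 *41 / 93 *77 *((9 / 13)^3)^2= 795102851.13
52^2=2704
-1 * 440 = -440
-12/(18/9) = -6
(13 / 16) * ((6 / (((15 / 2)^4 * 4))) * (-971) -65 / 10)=-3053843 / 540000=-5.66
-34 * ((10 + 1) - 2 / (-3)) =-1190 / 3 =-396.67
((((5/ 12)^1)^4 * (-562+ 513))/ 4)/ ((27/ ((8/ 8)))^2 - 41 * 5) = -30625/ 43462656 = -0.00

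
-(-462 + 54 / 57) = 8760 / 19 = 461.05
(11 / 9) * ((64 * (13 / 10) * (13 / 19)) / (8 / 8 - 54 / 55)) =654368 / 171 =3826.71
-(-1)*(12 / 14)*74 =444 / 7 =63.43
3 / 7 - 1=-4 / 7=-0.57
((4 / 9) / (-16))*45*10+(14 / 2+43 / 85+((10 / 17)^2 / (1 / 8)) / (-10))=-15233 / 2890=-5.27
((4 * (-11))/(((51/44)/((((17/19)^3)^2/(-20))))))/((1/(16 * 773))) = 8499423025984/705688215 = 12044.16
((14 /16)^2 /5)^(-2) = 42.65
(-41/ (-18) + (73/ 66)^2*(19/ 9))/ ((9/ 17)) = 3239333/ 352836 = 9.18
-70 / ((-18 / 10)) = 350 / 9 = 38.89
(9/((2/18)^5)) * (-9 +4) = -2657205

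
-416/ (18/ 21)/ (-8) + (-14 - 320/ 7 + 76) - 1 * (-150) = 4766/ 21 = 226.95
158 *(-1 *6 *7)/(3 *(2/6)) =-6636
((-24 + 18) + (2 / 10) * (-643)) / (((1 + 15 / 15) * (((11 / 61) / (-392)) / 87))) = 700035756 / 55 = 12727922.84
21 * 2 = 42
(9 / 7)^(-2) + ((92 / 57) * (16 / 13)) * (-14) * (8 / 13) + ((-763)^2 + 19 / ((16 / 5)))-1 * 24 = 2422526807941 / 4161456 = 582134.43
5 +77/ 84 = 71/ 12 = 5.92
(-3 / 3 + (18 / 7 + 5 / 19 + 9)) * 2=2882 / 133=21.67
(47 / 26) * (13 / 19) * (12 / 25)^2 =3384 / 11875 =0.28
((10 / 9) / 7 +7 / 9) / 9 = 59 / 567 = 0.10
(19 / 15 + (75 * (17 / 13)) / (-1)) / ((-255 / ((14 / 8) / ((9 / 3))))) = 66073 / 298350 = 0.22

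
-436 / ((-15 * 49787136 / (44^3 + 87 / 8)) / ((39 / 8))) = 965769103 / 3982970880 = 0.24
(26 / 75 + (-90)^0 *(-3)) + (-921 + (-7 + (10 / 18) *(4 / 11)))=-2302867 / 2475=-930.45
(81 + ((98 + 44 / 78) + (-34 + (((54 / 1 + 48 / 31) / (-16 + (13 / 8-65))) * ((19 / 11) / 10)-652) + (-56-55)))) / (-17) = 26075918008 / 717813525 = 36.33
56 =56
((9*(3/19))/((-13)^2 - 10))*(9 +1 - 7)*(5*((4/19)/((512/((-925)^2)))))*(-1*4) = -115509375/612256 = -188.66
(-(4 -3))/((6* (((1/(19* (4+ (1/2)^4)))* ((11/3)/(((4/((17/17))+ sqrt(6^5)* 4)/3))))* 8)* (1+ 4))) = -741* sqrt(6)/176 -247/2112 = -10.43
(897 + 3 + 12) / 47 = 912 / 47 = 19.40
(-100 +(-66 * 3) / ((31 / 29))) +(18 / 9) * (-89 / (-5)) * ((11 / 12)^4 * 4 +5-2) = -31289833 / 401760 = -77.88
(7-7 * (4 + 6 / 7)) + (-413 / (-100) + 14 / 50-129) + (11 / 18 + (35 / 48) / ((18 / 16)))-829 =-2644193 / 2700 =-979.33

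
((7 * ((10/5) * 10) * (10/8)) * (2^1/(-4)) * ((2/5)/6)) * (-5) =175/6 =29.17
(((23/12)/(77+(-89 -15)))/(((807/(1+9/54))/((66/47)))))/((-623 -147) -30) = 1771/9831196800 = 0.00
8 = 8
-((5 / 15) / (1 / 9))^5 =-243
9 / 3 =3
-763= -763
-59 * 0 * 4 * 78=0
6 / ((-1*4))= -3 / 2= -1.50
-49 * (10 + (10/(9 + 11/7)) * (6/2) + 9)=-39592/37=-1070.05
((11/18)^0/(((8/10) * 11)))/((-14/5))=-25/616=-0.04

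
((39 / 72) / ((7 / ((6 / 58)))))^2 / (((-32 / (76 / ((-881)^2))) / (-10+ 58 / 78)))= 89167 / 49128681444864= 0.00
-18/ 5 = -3.60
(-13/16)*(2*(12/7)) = -39/14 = -2.79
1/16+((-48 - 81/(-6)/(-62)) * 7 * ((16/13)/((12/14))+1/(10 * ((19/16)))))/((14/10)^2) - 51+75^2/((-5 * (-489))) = -43390882915/139786192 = -310.41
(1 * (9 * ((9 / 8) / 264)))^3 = 0.00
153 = 153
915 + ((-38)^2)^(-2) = 1907899441/ 2085136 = 915.00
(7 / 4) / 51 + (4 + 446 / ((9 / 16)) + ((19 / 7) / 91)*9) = 310780381 / 389844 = 797.19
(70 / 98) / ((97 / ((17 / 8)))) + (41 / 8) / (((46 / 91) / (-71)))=-179863869 / 249872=-719.82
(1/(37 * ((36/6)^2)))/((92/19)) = 19/122544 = 0.00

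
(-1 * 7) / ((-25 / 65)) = 91 / 5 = 18.20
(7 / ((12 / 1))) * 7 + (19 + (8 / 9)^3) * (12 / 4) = 61421 / 972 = 63.19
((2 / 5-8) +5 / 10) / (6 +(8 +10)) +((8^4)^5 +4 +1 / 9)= 830103483316929825467 / 720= 1152921504606846979.82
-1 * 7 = -7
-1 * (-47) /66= 47 /66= 0.71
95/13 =7.31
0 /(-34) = 0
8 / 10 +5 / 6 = 49 / 30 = 1.63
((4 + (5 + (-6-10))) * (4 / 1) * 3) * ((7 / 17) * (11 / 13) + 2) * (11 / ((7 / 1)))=-68508 / 221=-309.99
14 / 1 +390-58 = 346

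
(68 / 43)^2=2.50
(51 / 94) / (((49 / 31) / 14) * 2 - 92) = -1581 / 267430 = -0.01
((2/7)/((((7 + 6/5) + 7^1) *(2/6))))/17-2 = -9029/4522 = -2.00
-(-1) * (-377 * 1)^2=142129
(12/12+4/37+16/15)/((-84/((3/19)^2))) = -0.00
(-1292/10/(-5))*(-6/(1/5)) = -3876/5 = -775.20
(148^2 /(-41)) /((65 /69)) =-1511376 /2665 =-567.12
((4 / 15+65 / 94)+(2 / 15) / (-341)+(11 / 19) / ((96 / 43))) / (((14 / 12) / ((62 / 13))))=177896767 / 35755720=4.98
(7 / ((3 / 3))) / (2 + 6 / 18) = 3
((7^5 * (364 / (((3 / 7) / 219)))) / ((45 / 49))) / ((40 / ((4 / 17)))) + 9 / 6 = 153182303647 / 7650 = 20023830.54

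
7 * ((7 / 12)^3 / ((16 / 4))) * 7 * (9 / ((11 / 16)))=16807 / 528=31.83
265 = 265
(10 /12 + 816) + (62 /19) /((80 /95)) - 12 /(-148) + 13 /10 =3650077 /4440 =822.09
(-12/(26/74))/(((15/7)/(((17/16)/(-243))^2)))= -74851/245643840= -0.00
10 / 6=5 / 3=1.67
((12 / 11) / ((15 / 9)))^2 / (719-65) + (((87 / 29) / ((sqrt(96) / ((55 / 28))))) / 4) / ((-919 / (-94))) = 216 / 329725 + 2585 * sqrt(6) / 411712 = 0.02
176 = 176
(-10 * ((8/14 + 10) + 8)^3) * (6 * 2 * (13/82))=-121855.93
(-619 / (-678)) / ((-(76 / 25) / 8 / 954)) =-4921050 / 2147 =-2292.06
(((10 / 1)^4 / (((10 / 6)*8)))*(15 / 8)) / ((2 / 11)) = 61875 / 8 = 7734.38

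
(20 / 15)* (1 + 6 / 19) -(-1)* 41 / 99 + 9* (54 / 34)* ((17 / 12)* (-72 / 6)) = -453004 / 1881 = -240.83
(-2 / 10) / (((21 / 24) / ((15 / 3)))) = -8 / 7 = -1.14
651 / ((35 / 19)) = 1767 / 5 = 353.40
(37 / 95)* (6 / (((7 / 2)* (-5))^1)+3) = 3441 / 3325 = 1.03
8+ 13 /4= 45 /4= 11.25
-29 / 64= -0.45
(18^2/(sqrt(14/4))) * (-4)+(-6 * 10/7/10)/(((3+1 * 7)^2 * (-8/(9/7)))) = -692.74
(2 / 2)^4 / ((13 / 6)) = 6 / 13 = 0.46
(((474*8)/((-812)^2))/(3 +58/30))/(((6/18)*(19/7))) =10665/8277122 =0.00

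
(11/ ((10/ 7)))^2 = 5929/ 100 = 59.29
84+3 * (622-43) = 1821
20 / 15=4 / 3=1.33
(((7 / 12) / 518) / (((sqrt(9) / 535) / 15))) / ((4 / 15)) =13375 / 1184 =11.30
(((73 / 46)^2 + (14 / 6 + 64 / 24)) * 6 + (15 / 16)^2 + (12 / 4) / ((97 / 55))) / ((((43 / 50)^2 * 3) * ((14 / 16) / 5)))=652571684375 / 5313153272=122.82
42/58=21/29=0.72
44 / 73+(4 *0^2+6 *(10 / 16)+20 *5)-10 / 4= 29741 / 292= 101.85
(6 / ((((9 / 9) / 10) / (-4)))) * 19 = -4560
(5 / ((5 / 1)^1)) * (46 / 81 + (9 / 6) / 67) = 6407 / 10854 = 0.59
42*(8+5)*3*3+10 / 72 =176909 / 36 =4914.14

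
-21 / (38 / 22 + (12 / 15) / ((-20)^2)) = -115500 / 9511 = -12.14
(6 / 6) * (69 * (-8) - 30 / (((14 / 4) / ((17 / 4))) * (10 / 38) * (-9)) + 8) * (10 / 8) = -660.77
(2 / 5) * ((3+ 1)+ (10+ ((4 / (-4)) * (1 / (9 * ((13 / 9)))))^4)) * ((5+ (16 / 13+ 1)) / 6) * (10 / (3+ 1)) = 6264395 / 371293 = 16.87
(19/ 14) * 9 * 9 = 1539/ 14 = 109.93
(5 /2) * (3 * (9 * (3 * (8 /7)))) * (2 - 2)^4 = 0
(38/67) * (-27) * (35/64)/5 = -3591/2144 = -1.67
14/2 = 7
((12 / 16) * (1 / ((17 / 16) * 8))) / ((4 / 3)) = 9 / 136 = 0.07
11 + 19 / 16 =12.19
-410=-410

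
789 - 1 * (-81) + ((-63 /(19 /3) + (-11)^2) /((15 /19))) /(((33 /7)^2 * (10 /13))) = 14345857 /16335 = 878.23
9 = 9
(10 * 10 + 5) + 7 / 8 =847 / 8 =105.88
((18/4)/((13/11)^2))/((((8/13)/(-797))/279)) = -242153307/208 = -1164198.59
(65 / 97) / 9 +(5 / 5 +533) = 466247 / 873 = 534.07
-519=-519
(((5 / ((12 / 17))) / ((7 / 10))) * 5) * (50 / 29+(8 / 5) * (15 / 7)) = 1111375 / 4263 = 260.70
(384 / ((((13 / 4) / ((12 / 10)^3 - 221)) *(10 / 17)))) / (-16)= 22365744 / 8125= 2752.71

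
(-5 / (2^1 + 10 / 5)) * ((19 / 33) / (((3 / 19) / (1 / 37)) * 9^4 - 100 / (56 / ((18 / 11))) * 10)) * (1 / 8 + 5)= -518035 / 5379275232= -0.00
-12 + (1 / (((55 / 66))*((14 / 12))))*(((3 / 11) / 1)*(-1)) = -4728 / 385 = -12.28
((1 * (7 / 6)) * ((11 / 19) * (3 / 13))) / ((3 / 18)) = 231 / 247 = 0.94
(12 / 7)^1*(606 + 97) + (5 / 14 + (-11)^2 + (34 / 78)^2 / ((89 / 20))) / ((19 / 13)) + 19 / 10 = 8933525413 / 6924645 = 1290.11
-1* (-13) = 13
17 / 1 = 17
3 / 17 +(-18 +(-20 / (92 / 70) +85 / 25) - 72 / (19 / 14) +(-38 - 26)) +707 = 20812583 / 37145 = 560.31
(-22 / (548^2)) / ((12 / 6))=-11 / 300304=-0.00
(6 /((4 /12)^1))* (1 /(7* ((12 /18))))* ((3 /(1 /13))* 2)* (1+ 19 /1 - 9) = 23166 /7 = 3309.43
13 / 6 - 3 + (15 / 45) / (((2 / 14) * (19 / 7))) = 1 / 38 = 0.03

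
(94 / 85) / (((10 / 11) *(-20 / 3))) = -0.18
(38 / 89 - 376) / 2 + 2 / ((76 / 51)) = -630555 / 3382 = -186.44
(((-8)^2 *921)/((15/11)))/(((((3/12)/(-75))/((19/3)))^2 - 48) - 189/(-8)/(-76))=-312088832000/348804373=-894.74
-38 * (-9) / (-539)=-342 / 539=-0.63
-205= -205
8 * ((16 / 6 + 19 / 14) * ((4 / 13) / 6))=104 / 63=1.65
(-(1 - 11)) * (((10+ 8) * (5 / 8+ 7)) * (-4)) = -5490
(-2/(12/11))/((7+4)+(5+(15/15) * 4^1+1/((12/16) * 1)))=-0.09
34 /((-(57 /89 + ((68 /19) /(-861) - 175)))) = 24751167 /126932507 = 0.19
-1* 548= -548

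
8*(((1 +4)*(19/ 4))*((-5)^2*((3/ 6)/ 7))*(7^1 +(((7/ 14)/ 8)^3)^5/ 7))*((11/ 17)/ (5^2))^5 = 6914691964519405511357737/ 250663124279880101291622400000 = 0.00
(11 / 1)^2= 121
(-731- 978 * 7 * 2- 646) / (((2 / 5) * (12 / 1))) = -25115 / 8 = -3139.38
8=8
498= 498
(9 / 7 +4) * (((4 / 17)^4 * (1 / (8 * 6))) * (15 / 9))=2960 / 5261823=0.00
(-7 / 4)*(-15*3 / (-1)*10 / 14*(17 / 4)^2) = -65025 / 64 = -1016.02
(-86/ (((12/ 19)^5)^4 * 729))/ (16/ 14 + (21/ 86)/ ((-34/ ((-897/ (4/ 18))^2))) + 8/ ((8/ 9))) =8270959449837294727242226243631/ 836665893239263544127353398493184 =0.01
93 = 93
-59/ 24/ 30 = -0.08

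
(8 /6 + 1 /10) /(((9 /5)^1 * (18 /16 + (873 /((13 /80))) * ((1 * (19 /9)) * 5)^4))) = 60372 /5056454885293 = 0.00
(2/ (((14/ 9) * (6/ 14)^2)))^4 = 2401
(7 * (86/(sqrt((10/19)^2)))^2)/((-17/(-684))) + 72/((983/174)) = 7519865.29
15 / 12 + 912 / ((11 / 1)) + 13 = 4275 / 44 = 97.16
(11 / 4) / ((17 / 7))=77 / 68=1.13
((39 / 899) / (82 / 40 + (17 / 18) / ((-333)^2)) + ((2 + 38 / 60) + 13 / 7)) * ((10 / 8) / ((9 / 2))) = 34852172366527 / 27809816596884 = 1.25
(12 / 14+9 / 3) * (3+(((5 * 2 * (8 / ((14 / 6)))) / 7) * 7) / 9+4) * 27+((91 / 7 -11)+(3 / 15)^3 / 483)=476608882 / 422625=1127.73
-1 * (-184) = 184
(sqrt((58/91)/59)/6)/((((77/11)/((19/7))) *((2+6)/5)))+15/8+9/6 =95 *sqrt(311402)/12627888+27/8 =3.38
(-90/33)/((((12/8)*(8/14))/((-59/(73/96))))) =198240/803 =246.87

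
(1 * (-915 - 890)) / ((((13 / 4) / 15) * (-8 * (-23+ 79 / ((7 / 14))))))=1805 / 234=7.71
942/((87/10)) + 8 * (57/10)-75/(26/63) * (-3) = 2635487/3770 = 699.07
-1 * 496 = -496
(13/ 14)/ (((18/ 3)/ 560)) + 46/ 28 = 3709/ 42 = 88.31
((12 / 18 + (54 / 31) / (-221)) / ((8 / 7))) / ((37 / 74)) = 1.15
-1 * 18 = -18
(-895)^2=801025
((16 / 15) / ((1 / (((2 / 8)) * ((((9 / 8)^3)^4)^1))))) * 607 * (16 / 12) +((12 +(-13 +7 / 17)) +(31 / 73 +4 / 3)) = 71010355661924749 / 79950816215040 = 888.18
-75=-75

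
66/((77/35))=30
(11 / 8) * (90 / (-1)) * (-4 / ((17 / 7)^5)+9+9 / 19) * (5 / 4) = -39336556050 / 26977283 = -1458.14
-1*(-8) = 8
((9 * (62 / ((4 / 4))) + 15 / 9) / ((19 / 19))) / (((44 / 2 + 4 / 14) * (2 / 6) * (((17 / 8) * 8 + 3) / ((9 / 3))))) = 11753 / 1040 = 11.30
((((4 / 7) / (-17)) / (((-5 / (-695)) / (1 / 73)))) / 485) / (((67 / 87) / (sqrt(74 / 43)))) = -48372 * sqrt(3182) / 12138214795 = -0.00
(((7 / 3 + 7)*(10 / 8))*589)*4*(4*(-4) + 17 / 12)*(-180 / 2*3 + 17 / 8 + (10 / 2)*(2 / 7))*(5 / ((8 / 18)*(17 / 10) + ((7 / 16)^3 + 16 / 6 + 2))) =98430852800000 / 1014859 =96989683.10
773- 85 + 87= 775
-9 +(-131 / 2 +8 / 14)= -1035 / 14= -73.93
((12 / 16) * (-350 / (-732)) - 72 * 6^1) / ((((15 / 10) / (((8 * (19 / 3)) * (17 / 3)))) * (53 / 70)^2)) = -666763021400 / 4626423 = -144120.64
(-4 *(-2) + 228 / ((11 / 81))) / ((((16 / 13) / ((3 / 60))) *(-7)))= -9.79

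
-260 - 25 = -285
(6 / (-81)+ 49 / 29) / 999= 1265 / 782217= 0.00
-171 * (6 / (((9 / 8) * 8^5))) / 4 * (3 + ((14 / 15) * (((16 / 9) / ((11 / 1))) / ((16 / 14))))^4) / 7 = -277220026127689 / 92954954695680000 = -0.00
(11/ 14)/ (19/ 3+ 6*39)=33/ 10094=0.00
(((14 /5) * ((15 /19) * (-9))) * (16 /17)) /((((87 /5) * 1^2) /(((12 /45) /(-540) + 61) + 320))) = -172821376 /421515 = -410.00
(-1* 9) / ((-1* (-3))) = -3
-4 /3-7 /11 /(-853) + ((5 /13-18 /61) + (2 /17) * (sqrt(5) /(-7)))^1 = -27747644 /22322157-2 * sqrt(5) /119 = -1.28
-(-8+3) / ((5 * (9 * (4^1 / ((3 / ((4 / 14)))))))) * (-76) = -133 / 6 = -22.17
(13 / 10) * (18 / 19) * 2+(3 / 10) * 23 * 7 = 1929 / 38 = 50.76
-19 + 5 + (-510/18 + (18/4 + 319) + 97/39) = 7375/26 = 283.65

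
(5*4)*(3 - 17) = -280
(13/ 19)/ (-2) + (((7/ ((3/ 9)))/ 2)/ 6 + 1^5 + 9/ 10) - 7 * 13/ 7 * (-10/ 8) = 1858/ 95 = 19.56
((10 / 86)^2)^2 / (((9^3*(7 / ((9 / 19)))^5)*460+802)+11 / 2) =810 / 1047152280742656019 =0.00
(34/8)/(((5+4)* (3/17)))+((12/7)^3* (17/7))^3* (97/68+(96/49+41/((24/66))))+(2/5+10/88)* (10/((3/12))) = 171397104711434961587/805729010544612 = 212723.02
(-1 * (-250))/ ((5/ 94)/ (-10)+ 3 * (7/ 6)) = 47000/ 657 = 71.54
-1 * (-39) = 39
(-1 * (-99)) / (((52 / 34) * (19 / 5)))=8415 / 494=17.03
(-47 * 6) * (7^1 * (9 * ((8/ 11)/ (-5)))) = 142128/ 55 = 2584.15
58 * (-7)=-406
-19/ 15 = -1.27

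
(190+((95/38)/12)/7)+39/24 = 16099/84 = 191.65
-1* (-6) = 6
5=5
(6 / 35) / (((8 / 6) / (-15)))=-27 / 14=-1.93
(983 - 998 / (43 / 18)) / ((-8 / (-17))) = 413185 / 344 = 1201.12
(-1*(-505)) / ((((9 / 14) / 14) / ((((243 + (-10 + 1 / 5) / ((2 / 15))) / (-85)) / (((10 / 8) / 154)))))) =-688979984 / 255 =-2701882.29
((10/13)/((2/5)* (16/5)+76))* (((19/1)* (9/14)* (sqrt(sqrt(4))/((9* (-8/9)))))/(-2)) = 7125* sqrt(2)/937664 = 0.01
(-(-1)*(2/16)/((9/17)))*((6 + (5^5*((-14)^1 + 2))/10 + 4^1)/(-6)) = 15895/108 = 147.18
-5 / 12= -0.42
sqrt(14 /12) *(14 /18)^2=49 *sqrt(42) /486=0.65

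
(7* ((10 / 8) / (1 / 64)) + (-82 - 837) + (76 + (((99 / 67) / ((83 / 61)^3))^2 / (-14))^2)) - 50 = -140583980732963462168180920421223987 / 422174882008008552413100756334276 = -333.00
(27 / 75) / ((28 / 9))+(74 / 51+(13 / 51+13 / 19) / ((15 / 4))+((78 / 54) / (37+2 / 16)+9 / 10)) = 1665650269 / 604365300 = 2.76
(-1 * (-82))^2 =6724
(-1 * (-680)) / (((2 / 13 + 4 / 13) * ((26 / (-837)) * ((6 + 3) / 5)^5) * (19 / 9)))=-16468750 / 13851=-1188.99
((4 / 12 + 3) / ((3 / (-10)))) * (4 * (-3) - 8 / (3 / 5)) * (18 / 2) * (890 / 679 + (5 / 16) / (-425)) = 114923495 / 34629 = 3318.71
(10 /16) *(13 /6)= 65 /48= 1.35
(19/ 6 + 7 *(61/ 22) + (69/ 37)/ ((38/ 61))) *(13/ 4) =15422771/ 185592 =83.10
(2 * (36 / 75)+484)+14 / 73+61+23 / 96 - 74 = 82762967 / 175200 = 472.39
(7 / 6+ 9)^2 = 3721 / 36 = 103.36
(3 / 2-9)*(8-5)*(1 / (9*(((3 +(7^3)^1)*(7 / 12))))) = -15 / 1211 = -0.01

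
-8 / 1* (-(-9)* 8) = -576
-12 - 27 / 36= -51 / 4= -12.75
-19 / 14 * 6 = -57 / 7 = -8.14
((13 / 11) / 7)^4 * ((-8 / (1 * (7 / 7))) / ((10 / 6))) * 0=0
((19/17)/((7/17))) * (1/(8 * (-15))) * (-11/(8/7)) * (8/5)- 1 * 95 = -56791/600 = -94.65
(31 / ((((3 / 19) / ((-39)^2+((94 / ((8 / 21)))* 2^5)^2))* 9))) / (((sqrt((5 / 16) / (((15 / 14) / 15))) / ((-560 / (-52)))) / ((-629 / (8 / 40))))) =-102661663289320* sqrt(70) / 39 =-22023823059403.80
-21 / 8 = -2.62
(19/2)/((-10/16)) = -76/5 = -15.20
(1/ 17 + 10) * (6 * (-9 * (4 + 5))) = -83106/ 17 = -4888.59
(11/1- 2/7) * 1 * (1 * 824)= 61800/7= 8828.57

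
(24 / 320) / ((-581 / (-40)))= 3 / 581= 0.01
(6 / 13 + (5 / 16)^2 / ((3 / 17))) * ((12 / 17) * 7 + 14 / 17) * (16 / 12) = 496517 / 63648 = 7.80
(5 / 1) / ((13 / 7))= 35 / 13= 2.69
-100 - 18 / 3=-106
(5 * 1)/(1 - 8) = -5/7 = -0.71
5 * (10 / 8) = 25 / 4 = 6.25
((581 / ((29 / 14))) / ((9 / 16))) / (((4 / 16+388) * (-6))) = -260288 / 1215999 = -0.21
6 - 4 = 2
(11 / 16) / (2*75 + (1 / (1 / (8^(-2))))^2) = 2816 / 614401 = 0.00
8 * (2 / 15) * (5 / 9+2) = 368 / 135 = 2.73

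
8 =8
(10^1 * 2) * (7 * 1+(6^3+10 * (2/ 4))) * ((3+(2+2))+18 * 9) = 770640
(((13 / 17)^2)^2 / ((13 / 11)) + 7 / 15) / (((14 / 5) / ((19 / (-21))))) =-8997944 / 36832761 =-0.24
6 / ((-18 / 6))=-2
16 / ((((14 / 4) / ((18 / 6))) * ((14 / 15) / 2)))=1440 / 49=29.39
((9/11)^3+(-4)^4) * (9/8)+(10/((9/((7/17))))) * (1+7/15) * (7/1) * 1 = 293.31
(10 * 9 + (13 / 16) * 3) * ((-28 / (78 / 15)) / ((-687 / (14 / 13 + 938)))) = 26331130 / 38701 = 680.37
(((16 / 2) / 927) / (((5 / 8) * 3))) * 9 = 64 / 1545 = 0.04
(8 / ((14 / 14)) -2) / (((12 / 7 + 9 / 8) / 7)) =784 / 53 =14.79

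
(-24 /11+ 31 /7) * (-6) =-1038 /77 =-13.48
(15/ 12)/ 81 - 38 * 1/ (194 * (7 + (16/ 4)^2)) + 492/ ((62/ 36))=6401661433/ 22408164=285.68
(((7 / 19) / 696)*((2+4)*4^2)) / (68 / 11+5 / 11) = 308 / 40223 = 0.01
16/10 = 8/5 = 1.60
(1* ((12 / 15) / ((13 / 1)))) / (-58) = -2 / 1885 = -0.00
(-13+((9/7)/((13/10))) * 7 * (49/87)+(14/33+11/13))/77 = -97418/957957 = -0.10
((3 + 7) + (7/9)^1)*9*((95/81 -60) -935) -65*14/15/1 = -7813414/81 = -96461.90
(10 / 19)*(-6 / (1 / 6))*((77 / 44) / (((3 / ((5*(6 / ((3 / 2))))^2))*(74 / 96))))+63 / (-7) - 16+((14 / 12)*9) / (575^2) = -2677781453987 / 464858750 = -5760.42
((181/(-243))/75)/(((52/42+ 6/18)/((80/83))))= -20272/3327885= -0.01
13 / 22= 0.59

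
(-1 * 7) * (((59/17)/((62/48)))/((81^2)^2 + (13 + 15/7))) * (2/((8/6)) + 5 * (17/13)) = -0.00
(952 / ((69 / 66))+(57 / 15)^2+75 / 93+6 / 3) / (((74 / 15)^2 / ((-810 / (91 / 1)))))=-339.35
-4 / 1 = -4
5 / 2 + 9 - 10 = 3 / 2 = 1.50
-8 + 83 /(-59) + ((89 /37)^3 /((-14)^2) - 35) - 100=-84544864589 /585751292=-144.34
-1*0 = 0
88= 88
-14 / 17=-0.82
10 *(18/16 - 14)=-515/4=-128.75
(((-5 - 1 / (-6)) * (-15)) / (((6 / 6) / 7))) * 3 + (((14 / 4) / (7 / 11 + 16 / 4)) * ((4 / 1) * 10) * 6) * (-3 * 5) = -40635 / 34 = -1195.15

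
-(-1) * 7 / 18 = 7 / 18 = 0.39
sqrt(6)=2.45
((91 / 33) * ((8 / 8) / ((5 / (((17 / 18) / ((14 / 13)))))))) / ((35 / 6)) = 2873 / 34650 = 0.08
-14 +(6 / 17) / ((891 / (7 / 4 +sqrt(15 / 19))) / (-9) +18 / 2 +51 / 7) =-24693879 / 1762577 - 12936 * sqrt(285) / 33488963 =-14.02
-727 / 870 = -0.84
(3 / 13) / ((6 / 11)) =0.42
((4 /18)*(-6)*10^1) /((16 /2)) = -5 /3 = -1.67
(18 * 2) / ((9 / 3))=12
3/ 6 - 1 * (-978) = 1957/ 2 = 978.50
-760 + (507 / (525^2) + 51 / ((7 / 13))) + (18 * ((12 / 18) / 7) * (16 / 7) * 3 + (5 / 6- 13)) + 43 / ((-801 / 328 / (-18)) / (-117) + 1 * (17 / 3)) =-52583738087543 / 79901666250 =-658.11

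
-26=-26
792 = 792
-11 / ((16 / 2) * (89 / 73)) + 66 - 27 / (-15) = 237353 / 3560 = 66.67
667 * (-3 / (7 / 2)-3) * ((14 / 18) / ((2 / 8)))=-8004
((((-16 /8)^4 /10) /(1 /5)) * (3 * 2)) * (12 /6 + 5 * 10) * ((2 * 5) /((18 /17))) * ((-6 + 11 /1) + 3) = 565760 /3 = 188586.67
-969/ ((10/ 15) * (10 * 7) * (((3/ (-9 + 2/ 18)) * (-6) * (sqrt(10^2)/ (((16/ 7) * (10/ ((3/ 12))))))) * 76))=-544/ 441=-1.23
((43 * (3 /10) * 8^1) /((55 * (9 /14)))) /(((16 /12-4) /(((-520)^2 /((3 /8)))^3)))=-121875527861534720000 /297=-410355312665100067.34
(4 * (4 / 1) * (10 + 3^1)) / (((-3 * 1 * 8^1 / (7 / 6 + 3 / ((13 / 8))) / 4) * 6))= -470 / 27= -17.41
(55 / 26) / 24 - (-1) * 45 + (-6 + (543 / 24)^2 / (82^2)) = 657298015 / 16783104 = 39.16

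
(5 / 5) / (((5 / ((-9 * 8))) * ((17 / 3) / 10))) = -432 / 17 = -25.41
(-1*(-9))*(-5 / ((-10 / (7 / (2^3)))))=63 / 16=3.94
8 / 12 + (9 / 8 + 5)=163 / 24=6.79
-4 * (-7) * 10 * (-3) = -840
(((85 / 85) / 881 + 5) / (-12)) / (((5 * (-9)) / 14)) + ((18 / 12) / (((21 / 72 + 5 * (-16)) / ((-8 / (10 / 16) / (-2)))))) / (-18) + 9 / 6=744613447 / 455045310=1.64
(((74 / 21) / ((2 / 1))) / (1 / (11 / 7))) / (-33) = -37 / 441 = -0.08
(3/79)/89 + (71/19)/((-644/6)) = -0.03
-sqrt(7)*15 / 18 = -2.20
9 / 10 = 0.90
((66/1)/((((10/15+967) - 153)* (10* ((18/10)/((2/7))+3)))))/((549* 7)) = 11/48526842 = 0.00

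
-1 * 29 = -29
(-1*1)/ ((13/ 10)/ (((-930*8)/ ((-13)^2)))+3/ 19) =-1413600/ 181457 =-7.79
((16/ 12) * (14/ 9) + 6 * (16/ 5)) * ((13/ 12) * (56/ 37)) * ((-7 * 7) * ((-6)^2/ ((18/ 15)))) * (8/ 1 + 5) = -665924896/ 999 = -666591.49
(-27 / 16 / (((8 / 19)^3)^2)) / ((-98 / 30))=19053581805 / 205520896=92.71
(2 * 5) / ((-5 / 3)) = -6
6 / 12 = 1 / 2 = 0.50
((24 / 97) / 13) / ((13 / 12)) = 288 / 16393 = 0.02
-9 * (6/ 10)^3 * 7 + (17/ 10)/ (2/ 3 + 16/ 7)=-201999/ 15500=-13.03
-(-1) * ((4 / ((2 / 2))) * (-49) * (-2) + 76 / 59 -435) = -2461 / 59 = -41.71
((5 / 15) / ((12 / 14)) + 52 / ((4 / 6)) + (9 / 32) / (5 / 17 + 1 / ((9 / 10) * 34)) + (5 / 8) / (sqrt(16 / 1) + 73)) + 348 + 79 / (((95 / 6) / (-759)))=-70780586201 / 21067200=-3359.75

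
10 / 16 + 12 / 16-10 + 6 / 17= -1125 / 136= -8.27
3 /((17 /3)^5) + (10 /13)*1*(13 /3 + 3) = 312396971 /55374423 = 5.64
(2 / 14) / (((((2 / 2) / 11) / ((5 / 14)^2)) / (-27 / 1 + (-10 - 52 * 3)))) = -53075 / 1372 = -38.68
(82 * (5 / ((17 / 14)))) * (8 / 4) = 11480 / 17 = 675.29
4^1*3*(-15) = -180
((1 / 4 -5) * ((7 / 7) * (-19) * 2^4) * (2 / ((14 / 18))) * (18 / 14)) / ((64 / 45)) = 1315845 / 392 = 3356.75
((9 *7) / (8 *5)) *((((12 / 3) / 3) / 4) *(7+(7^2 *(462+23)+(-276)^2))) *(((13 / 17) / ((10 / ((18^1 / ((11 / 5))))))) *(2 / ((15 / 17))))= 20464353 / 275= 74415.83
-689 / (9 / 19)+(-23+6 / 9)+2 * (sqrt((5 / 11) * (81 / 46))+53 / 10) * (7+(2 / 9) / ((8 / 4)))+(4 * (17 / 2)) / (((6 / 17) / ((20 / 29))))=-1742272 / 1305+64 * sqrt(2530) / 253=-1322.35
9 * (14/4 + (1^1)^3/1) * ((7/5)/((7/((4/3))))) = 10.80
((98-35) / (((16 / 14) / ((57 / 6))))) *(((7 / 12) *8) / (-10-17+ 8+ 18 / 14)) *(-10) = 684285 / 496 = 1379.61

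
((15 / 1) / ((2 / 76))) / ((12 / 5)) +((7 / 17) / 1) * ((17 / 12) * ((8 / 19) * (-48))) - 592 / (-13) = 133997 / 494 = 271.25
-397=-397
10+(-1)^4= 11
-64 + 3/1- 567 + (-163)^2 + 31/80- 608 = 2026671/80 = 25333.39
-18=-18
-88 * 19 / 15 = -1672 / 15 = -111.47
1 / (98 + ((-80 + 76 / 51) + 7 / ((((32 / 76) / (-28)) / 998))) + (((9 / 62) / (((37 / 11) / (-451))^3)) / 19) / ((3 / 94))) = -1521565467 / 1584847452931496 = -0.00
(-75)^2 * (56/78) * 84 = 4410000/13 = 339230.77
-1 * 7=-7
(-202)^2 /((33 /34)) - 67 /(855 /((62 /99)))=3558512686 /84645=42040.44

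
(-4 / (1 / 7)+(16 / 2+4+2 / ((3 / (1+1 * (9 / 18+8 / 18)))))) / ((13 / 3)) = -3.39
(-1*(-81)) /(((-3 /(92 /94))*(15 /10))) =-828 /47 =-17.62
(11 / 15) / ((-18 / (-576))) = 352 / 15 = 23.47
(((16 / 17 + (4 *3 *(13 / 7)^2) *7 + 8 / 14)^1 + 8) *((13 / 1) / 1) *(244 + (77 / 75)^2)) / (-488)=-79760037227 / 40831875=-1953.38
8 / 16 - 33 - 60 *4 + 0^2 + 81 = -383 / 2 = -191.50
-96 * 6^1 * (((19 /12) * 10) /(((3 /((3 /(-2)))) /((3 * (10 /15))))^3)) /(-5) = -1824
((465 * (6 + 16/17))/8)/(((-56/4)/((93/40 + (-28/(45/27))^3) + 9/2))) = 3711412287/27200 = 136448.98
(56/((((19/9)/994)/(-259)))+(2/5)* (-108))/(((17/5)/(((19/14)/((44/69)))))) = -5595624207/1309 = -4274732.01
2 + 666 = 668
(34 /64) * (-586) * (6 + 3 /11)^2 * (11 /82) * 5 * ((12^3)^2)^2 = -73254306277815025.81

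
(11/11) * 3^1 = 3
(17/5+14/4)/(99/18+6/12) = 23/20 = 1.15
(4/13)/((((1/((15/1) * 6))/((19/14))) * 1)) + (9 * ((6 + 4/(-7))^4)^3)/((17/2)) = 2121382785549605774724/3058924471421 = 693506101.69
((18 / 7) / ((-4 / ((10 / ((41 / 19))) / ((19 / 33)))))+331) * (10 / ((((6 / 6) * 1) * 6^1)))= 467560 / 861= 543.04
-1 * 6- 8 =-14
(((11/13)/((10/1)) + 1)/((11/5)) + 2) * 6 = 2139/143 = 14.96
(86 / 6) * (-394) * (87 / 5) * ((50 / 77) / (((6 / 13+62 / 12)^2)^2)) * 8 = -1454893062704640 / 2859886555757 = -508.72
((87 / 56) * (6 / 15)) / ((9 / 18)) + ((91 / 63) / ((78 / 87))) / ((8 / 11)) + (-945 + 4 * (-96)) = -6680731 / 5040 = -1325.54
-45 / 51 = -15 / 17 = -0.88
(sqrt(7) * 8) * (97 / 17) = 776 * sqrt(7) / 17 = 120.77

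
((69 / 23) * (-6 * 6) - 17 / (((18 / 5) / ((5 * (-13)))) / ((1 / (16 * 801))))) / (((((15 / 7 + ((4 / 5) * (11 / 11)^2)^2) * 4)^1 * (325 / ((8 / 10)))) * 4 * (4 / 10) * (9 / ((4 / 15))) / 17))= -2964144701 / 394331146560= -0.01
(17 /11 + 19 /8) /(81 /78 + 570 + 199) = 4485 /880924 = 0.01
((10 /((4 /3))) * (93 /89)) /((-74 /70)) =-48825 /6586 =-7.41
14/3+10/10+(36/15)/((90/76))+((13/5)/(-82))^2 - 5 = 271751/100860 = 2.69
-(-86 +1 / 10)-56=299 / 10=29.90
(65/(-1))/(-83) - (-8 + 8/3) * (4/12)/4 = 917/747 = 1.23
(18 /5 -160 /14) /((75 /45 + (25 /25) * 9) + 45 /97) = -0.70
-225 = -225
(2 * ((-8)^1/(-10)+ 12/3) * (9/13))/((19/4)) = 1728/1235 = 1.40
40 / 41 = 0.98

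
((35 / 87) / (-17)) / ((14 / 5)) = -0.01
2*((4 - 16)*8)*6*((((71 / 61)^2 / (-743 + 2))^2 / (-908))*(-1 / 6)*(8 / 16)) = -203293448 / 575254942140489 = -0.00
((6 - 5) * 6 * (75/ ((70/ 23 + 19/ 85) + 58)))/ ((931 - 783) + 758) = 146625/ 18086327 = 0.01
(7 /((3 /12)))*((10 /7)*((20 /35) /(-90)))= -16 /63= -0.25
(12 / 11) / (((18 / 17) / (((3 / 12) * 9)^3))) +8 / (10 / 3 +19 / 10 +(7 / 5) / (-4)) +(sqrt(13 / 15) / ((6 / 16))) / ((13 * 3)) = 8 * sqrt(195) / 1755 +1379343 / 103136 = 13.44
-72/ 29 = -2.48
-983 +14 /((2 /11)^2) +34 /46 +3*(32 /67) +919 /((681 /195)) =-205811225 /699614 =-294.18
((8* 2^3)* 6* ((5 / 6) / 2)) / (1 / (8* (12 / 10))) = 1536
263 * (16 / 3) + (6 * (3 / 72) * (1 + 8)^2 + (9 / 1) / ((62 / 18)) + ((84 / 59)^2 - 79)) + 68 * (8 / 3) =660367799 / 431644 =1529.89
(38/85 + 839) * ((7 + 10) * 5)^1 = 71353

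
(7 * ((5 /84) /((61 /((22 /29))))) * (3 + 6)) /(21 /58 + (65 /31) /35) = 35805 /323971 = 0.11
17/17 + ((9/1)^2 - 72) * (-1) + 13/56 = -435/56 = -7.77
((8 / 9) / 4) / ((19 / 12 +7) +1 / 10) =40 / 1563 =0.03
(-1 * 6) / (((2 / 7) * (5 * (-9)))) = 7 / 15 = 0.47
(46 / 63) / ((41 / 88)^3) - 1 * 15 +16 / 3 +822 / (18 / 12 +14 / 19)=134724290383 / 369071955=365.04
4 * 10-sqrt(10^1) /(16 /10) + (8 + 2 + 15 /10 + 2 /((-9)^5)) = 6082043 /118098-5 * sqrt(10) /8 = 49.52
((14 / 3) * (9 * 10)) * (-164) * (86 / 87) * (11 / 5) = -149794.21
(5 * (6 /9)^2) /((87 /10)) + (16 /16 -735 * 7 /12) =-1338913 /3132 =-427.49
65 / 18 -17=-241 / 18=-13.39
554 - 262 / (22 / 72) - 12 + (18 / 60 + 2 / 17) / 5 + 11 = -2845869 / 9350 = -304.37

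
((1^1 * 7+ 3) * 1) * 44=440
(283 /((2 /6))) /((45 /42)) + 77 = 4347 /5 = 869.40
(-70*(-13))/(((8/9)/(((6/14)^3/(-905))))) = -3159/35476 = -0.09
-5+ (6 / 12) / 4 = -4.88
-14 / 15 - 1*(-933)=13981 / 15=932.07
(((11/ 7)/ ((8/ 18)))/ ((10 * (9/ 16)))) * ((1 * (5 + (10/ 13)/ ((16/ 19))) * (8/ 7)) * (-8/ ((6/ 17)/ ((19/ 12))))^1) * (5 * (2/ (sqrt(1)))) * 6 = -5826920/ 637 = -9147.44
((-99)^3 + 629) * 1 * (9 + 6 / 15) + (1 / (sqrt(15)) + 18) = -9114880 + sqrt(15) / 15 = -9114879.74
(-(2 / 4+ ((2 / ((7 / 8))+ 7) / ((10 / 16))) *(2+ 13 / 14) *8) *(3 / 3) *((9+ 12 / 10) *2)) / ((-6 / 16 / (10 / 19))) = 9291792 / 931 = 9980.44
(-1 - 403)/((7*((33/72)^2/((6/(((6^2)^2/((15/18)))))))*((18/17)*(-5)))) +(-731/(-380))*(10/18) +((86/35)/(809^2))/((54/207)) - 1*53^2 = -47907617702425007/17062751627460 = -2807.73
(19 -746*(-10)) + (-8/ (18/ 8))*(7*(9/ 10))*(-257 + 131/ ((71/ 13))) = 4507973/ 355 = 12698.52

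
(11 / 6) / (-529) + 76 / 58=120293 / 92046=1.31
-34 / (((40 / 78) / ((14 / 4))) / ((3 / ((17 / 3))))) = -2457 / 20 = -122.85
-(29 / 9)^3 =-24389 / 729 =-33.46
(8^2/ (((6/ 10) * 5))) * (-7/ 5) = -448/ 15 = -29.87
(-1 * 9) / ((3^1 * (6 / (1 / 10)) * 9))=-1 / 180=-0.01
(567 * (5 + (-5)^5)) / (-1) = 1769040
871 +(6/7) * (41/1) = 6343/7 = 906.14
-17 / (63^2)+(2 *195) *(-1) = -390.00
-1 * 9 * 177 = -1593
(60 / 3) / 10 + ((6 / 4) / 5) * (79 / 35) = 2.68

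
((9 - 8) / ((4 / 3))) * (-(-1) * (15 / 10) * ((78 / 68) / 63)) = 39 / 1904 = 0.02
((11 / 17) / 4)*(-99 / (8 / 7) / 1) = -7623 / 544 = -14.01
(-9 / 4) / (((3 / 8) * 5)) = -6 / 5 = -1.20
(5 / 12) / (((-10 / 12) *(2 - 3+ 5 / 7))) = 7 / 4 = 1.75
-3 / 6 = -0.50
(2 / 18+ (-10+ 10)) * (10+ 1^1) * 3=11 / 3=3.67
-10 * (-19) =190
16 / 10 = 8 / 5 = 1.60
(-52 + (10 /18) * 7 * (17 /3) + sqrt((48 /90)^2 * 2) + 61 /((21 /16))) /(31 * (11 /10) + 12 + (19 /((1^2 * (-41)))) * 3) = 656 * sqrt(2) /54993 + 1279610 /3464559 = 0.39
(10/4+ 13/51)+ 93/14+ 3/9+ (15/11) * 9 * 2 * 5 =132.46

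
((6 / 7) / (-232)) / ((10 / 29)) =-0.01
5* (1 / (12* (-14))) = -0.03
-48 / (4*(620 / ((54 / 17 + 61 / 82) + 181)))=-773337 / 216070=-3.58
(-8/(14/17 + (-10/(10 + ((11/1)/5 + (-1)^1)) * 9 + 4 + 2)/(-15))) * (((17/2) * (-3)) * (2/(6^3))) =1.97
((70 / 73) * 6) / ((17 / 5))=2100 / 1241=1.69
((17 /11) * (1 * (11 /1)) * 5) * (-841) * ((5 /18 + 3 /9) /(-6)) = 786335 /108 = 7280.88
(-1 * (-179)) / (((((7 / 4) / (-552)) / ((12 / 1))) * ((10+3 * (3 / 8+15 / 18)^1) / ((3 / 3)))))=-37942272 / 763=-49727.75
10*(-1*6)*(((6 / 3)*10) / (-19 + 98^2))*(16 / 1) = -1280 / 639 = -2.00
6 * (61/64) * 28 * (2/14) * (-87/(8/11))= -175131/64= -2736.42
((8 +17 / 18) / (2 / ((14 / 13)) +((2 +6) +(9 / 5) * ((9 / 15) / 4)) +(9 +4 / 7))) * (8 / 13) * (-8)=-3606400 / 1613313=-2.24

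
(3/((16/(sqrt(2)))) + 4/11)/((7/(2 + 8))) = 0.90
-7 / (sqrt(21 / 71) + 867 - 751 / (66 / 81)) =3388*sqrt(1491) / 102741675 + 4384534 / 34247225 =0.13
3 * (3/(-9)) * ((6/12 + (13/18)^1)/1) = -11/9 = -1.22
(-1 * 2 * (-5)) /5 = 2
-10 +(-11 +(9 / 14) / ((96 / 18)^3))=-21.00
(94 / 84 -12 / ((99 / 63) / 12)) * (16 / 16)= -41819 / 462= -90.52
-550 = -550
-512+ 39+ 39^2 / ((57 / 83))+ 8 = 33246 / 19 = 1749.79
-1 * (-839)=839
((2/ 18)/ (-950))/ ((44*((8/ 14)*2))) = -7/ 3009600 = -0.00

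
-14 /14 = -1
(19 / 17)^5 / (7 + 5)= 2476099 / 17038284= 0.15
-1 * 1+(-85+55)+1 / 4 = -123 / 4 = -30.75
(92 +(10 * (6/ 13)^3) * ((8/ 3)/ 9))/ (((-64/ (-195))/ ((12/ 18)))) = 253455/ 1352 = 187.47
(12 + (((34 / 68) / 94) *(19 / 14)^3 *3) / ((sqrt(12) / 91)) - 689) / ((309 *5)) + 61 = 89167 *sqrt(3) / 227720640 + 93568 / 1545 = 60.56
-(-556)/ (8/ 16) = 1112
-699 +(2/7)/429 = -2099095/3003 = -699.00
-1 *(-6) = 6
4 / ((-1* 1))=-4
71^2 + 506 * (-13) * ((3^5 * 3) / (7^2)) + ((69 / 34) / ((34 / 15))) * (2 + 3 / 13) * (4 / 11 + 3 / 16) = -12029923542289 / 129601472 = -92822.43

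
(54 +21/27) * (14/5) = 6902/45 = 153.38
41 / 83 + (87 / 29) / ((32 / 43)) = 12019 / 2656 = 4.53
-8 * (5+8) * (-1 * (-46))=-4784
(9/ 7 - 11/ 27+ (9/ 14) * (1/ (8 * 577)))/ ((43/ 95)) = 20801675/ 10718352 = 1.94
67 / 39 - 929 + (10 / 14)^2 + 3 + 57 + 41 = -1578050 / 1911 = -825.77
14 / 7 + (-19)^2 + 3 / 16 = 5811 / 16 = 363.19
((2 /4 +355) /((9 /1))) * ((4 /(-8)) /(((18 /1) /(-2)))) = 79 /36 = 2.19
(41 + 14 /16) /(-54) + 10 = 3985 /432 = 9.22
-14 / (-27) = 14 / 27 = 0.52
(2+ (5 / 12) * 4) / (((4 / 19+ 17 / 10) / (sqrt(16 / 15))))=152 * sqrt(15) / 297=1.98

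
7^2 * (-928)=-45472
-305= -305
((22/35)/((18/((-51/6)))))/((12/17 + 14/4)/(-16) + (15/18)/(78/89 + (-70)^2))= 1.13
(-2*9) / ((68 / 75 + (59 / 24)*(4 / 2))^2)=-1620000 / 3052009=-0.53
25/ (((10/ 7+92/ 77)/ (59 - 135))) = -73150/ 101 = -724.26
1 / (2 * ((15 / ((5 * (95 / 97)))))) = 95 / 582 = 0.16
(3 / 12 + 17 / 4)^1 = 9 / 2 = 4.50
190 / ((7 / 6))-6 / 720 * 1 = 136793 / 840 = 162.85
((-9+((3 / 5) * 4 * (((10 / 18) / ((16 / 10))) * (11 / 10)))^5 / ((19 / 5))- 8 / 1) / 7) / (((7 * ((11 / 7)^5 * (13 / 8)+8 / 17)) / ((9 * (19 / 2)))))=-463957981711 / 253448656128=-1.83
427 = 427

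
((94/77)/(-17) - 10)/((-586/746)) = 4917632/383537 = 12.82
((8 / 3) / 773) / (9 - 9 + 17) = 8 / 39423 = 0.00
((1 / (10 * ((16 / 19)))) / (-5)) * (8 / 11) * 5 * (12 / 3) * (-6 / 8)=57 / 220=0.26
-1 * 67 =-67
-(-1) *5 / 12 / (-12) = -5 / 144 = -0.03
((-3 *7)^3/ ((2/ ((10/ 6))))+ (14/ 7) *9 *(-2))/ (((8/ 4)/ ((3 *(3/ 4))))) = -139563/ 16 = -8722.69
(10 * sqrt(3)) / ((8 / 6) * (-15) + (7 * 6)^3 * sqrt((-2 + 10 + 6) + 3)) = 0.00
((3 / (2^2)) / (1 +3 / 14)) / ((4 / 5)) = 105 / 136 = 0.77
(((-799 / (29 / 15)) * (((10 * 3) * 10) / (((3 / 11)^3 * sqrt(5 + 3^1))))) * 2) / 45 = -53173450 * sqrt(2) / 783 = -96039.10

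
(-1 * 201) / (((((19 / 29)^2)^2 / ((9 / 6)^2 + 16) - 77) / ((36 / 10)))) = 9.40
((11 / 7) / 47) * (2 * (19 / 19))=22 / 329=0.07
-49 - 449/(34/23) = -11993/34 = -352.74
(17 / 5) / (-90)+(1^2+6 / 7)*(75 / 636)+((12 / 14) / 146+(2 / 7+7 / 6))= 39961753 / 24374700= 1.64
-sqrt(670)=-25.88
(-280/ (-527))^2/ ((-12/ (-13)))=254800/ 833187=0.31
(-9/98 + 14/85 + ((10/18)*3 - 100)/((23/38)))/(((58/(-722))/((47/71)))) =1583655954239/1183451430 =1338.17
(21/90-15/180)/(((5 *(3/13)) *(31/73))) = 949/3100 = 0.31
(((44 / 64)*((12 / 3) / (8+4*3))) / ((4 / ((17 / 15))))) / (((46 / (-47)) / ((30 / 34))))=-517 / 14720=-0.04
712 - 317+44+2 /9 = 3953 /9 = 439.22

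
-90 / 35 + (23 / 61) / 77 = -12055 / 4697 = -2.57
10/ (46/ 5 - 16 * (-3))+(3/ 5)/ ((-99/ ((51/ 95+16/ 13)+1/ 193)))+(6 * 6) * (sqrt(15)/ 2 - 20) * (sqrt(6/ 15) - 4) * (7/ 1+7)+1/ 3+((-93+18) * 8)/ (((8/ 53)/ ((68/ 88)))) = -241563461683/ 78657150+252 * (20 - sqrt(10)) * (40 - sqrt(15))/ 5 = 27587.06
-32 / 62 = -16 / 31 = -0.52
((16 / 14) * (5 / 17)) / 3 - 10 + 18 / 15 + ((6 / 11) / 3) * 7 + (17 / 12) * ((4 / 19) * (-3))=-3100157 / 373065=-8.31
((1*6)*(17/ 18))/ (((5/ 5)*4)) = 17/ 12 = 1.42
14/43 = 0.33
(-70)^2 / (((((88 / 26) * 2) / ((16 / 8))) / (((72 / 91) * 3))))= 3436.36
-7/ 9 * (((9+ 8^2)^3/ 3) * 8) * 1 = -21784952/ 27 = -806850.07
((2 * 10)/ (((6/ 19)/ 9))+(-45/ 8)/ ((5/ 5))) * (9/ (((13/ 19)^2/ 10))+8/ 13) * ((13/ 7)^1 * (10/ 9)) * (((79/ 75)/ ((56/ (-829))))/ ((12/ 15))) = -229470967805/ 52416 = -4377880.19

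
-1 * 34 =-34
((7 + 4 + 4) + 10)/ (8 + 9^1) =25/ 17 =1.47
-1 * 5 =-5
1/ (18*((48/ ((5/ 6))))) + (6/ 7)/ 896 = 61/ 31752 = 0.00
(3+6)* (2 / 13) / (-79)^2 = 0.00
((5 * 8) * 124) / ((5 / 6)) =5952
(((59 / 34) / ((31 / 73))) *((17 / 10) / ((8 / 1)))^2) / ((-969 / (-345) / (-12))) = -297183 / 376960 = -0.79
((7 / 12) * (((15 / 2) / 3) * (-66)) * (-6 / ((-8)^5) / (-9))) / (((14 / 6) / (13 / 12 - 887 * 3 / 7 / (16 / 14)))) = -437635 / 1572864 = -0.28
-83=-83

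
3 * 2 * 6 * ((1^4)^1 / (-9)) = -4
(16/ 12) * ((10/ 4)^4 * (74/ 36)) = 23125/ 216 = 107.06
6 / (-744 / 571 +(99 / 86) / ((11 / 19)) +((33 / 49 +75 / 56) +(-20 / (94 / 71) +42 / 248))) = -84139791792 / 171629443609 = -0.49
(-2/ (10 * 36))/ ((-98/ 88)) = 11/ 2205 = 0.00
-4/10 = -2/5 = -0.40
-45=-45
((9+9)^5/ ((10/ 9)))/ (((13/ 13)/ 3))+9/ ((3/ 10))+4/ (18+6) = 153055913/ 30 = 5101863.77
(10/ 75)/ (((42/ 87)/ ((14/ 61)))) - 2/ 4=-799/ 1830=-0.44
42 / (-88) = -21 / 44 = -0.48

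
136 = 136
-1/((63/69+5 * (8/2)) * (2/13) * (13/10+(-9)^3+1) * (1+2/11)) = 1265/3495427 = 0.00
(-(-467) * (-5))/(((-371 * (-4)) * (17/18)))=-21015/12614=-1.67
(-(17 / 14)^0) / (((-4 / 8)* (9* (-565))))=-2 / 5085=-0.00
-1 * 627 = -627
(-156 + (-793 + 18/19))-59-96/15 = -96278/95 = -1013.45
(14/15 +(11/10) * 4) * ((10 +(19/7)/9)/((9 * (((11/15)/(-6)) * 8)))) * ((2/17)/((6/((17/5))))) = -236/567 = -0.42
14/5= 2.80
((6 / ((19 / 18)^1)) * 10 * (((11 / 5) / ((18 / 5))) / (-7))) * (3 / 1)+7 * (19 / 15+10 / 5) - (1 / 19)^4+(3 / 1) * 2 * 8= 766006156 / 13683705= 55.98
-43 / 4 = -10.75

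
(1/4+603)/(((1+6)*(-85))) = -2413/2380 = -1.01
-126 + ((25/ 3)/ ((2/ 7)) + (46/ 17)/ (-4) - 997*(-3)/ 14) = 82919/ 714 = 116.13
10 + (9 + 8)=27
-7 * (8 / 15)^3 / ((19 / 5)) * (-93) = 111104 / 4275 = 25.99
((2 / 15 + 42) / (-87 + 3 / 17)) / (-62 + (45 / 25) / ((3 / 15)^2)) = 158 / 5535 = 0.03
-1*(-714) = 714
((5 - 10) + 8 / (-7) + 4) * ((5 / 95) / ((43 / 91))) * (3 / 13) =-45 / 817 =-0.06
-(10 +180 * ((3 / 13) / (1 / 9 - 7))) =-3.97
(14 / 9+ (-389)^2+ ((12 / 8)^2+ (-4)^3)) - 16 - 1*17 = 151227.81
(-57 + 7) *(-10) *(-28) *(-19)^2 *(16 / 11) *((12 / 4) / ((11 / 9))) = -2183328000 / 121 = -18044033.06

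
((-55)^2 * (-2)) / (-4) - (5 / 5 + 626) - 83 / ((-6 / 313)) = 15646 / 3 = 5215.33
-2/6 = -1/3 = -0.33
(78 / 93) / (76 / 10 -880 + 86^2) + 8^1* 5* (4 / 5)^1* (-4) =-64714047 / 505579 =-128.00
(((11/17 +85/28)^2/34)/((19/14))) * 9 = 27657081/10454864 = 2.65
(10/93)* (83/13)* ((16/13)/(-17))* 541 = -7184480/267189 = -26.89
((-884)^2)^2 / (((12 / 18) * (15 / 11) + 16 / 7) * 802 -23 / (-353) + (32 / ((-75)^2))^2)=238330300.56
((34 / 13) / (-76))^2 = 289 / 244036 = 0.00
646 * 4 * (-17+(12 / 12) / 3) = -129200 / 3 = -43066.67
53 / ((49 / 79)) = 4187 / 49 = 85.45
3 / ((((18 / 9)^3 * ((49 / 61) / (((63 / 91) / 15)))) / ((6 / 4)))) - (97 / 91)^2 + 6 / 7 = -163469 / 662480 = -0.25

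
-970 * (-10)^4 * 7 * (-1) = 67900000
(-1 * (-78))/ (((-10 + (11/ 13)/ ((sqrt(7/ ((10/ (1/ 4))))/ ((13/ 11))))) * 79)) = -91/ 869 - 13 * sqrt(70)/ 4345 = -0.13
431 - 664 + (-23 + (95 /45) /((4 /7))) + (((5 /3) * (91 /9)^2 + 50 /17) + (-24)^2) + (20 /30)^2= 8220211 /16524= 497.47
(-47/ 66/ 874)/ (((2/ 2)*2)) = -47/ 115368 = -0.00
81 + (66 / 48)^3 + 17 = 51507 / 512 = 100.60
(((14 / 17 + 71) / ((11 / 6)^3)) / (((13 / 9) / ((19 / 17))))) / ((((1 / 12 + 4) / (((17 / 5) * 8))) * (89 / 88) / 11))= 3148720128 / 4818905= 653.41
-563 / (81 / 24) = -4504 / 27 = -166.81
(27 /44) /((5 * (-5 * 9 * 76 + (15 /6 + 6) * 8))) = -27 /737440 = -0.00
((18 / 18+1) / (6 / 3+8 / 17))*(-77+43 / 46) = -59483 / 966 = -61.58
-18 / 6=-3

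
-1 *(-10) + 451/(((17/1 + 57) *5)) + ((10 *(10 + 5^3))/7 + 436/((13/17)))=26068321/33670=774.23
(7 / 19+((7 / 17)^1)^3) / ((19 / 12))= 490896 / 1773593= 0.28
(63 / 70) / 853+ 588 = 588.00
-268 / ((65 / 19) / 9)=-45828 / 65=-705.05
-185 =-185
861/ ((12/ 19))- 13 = 5401/ 4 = 1350.25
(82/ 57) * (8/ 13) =656/ 741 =0.89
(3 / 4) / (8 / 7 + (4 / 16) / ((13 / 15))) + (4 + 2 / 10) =12306 / 2605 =4.72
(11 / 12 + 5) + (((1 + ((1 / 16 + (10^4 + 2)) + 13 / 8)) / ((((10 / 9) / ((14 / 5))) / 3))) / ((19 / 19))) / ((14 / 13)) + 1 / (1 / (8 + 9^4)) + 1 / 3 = 2457861 / 32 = 76808.16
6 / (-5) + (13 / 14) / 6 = -439 / 420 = -1.05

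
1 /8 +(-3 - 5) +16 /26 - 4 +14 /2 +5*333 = 172717 /104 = 1660.74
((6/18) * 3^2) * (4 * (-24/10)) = -144/5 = -28.80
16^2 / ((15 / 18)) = 307.20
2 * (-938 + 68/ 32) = -7487/ 4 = -1871.75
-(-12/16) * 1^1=3/4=0.75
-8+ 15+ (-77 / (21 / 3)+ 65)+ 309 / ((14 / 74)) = 11860 / 7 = 1694.29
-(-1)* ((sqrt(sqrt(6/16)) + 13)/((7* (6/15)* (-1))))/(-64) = 5* 6^(1/4)/1792 + 65/896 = 0.08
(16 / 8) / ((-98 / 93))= -1.90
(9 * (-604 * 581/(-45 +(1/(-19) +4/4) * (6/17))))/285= 852244/3435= 248.11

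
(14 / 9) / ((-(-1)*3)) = 14 / 27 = 0.52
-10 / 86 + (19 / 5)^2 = 14.32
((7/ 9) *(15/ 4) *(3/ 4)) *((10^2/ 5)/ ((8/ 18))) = 1575/ 16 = 98.44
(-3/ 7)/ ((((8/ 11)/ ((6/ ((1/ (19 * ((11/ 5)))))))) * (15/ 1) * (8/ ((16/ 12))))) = -2299/ 1400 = -1.64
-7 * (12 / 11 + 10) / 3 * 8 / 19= -6832 / 627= -10.90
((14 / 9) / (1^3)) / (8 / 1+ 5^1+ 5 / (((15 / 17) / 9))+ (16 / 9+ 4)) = 7 / 314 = 0.02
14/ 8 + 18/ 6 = 4.75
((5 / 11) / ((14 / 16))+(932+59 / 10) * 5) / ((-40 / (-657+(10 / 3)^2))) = 4198514819 / 55440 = 75730.79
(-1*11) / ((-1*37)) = 11 / 37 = 0.30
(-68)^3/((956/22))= -1729376/239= -7235.88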